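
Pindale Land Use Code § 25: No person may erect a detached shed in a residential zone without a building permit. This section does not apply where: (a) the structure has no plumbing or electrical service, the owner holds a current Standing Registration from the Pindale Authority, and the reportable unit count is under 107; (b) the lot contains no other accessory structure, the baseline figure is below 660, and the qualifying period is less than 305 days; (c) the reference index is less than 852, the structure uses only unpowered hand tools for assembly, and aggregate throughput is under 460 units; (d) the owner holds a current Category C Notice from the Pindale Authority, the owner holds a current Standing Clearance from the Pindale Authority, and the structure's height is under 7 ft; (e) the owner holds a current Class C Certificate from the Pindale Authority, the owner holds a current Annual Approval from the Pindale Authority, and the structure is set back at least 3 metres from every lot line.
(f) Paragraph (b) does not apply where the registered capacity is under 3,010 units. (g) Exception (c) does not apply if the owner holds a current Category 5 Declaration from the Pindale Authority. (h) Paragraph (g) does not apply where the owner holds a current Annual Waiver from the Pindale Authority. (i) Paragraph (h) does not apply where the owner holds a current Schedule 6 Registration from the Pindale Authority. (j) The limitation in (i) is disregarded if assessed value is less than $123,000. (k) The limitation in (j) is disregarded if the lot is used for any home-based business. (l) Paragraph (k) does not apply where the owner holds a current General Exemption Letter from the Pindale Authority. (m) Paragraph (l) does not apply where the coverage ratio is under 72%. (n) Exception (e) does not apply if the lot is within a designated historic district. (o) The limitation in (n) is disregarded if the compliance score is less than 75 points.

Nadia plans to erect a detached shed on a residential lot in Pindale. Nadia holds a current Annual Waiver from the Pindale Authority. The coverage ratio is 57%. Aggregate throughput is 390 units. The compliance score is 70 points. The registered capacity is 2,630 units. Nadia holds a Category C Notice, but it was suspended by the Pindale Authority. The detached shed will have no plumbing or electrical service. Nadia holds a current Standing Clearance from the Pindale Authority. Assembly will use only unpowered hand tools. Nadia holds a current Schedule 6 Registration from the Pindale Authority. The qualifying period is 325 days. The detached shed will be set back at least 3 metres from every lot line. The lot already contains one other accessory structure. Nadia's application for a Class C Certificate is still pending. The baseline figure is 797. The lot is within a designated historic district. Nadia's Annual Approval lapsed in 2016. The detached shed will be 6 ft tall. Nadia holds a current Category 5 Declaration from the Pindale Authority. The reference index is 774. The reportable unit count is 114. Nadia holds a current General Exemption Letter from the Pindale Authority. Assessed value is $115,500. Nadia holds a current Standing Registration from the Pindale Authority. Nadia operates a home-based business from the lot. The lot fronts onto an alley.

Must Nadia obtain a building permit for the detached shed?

Exception (a) fails — the reportable unit count is 114, not under 107.
Exception (b) requires that the lot contains no other accessory structure; but the lot already has another accessory structure, so (b) is unavailable.
All of (c)'s requirements are met (the reference index is 774, less than the 852 limit; assembly uses only hand tools; aggregate throughput is 390 units, under the 460 units limit). However, paragraphs (g)–(m) must be considered: (g) operates against (c): a current Category 5 Declaration is held. (h) applies (a current Annual Waiver is held), but is displaced by (i): (i) operates against (h): a current Schedule 6 Registration is held. (j) applies (assessed value is $115,500, less than the $123,000 limit), but is itself disapplied by (k): (k) applies — a home-based business operates on the lot. (l) would limit (k) — a current General Exemption Letter is held — but (m) sets (l) aside: (m) operates against (l): the coverage ratio is 57%, under the 72% limit. Exception (c) does not apply.
Exception (d) requires that the owner holds a current Category C Notice from the Pindale Authority; but there is no Category C Notice in force, so (d) is unavailable.
Exception (e) fails — no current Class C Certificate is held.
No exception applies. The general rule governs.

Yes — Nadia must obtain a building permit.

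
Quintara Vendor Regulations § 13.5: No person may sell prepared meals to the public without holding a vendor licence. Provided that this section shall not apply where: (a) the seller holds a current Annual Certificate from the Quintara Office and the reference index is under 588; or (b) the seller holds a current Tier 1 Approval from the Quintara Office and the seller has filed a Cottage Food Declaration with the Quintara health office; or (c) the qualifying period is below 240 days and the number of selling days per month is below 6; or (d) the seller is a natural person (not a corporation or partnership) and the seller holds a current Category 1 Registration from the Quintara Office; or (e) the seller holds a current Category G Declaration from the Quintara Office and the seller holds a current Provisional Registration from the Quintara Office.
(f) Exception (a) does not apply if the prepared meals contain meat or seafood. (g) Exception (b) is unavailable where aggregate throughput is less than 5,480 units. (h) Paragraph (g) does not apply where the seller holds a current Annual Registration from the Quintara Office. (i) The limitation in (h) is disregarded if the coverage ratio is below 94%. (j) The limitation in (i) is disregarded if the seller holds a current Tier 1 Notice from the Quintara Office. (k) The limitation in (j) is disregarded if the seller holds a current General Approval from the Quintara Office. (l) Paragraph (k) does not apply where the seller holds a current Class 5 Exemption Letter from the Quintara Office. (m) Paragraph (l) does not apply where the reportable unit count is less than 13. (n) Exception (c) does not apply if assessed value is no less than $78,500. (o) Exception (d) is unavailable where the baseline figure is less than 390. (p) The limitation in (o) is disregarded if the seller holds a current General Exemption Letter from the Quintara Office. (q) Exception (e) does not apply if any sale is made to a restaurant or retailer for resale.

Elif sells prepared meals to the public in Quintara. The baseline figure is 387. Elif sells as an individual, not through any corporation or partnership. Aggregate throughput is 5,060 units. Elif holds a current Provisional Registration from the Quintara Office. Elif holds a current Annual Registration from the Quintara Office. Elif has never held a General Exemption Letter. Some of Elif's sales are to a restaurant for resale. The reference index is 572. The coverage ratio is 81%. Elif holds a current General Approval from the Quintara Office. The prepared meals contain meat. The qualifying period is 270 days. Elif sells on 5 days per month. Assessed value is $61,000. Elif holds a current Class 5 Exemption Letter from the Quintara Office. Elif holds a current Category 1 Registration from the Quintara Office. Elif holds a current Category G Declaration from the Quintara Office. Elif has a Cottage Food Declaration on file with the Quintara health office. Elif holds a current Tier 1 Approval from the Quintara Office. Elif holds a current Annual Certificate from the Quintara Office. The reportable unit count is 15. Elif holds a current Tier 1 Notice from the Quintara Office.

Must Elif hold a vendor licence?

No — exception (b) applies; Elif is not required to hold a vendor licence.

All of (a)'s requirements are met (a current Annual Certificate is held; the reference index is 572, under the 588 limit). However, paragraph (f) must be considered: (f) operates against (a): the prepared meals contain meat. Exception (a) does not apply.
Exception (b): a current Tier 1 Approval is held; a Cottage Food Declaration is on file — every condition holds. Applying paragraphs (g)–(m): (g) operates (aggregate throughput is 5,060 units, less than the 5,480 units limit), but is displaced by (h): (h) applies — a current Annual Registration is held. (i) would limit (h) — the coverage ratio is 81%, below the 94% limit — but (j) sets (i) aside: (j) is engaged — a current Tier 1 Notice is held. (k) would limit (j) — a current General Approval is held — but (l) sets (k) aside: (l) applies — a current Class 5 Exemption Letter is held. (m) is not triggered (the reportable unit count is 15, not less than 13), so (l) stands. So (b) applies.
Exception (c) fails — the qualifying period is 270 days, not below 240 days.
Exception (d) is satisfied on its face — the seller is a natural person; a current Category 1 Registration is held. Turning to paragraphs (o)–(p): (o) is engaged — the baseline figure is 387, less than the 390 limit. (p) does not operate here (there is no General Exemption Letter in force), so (o) stands. Exception (d) does not apply.
Exception (e): a current Category G Declaration is held; a current Provisional Registration is held — every condition holds. Turning to paragraph (q): (q) applies — some sales are to a restaurant for resale. (e) is therefore removed.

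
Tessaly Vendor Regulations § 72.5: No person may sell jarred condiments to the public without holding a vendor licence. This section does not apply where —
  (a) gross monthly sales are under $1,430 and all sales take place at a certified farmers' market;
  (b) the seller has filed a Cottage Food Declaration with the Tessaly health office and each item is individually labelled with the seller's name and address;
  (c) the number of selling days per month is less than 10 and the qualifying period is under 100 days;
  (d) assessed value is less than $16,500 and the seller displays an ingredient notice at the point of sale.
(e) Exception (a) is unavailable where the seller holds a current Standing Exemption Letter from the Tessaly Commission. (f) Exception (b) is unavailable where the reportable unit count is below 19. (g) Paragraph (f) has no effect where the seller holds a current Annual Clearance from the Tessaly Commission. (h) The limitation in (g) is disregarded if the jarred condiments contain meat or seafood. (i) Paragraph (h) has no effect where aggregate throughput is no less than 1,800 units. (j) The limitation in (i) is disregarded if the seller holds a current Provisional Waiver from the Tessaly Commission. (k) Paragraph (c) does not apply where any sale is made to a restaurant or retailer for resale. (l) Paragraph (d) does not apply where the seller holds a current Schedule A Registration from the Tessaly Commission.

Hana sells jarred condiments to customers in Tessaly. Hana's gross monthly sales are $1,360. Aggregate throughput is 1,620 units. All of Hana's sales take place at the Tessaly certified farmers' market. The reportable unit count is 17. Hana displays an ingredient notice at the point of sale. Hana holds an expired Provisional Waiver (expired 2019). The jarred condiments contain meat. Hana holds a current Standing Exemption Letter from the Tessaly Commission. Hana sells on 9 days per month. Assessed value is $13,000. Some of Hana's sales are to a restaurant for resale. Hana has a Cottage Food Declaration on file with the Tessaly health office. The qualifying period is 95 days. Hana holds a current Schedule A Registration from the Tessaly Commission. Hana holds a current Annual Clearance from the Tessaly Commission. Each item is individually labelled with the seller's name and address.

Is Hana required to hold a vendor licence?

Yes — Hana must hold a vendor licence.

All of (a)'s requirements are met (gross monthly sales are $1,360, under the $1,430 limit; all sales are at a certified farmers' market). However, paragraph (e) must be considered: (e) is engaged — a current Standing Exemption Letter is held. (a) is therefore removed.
All of (b)'s requirements are met (a Cottage Food Declaration is on file; items are individually labelled). But: (f) operates — the reportable unit count is 17, below the 19 limit. (g) would limit (f) — a current Annual Clearance is held — but (h) sets (g) aside: (h) operates against (g): the jarred condiments contain meat. (i), which would lift (h), is not engaged — aggregate throughput is 1,620 units, short of 1,800 units. (b) is therefore removed.
All of (c)'s requirements are met (the number of selling days per month is 9, less than the 10 limit; the qualifying period is 95 days, under the 100 days limit). However, paragraph (k) must be considered: (k) is engaged — some sales are to a restaurant for resale. So (c) is unavailable.
Exception (d): assessed value is $13,000, less than the $16,500 limit; an ingredient notice is displayed — every condition holds. But: (l) operates against (d): a current Schedule A Registration is held. Exception (d) does not apply.
No exception applies. The general rule governs.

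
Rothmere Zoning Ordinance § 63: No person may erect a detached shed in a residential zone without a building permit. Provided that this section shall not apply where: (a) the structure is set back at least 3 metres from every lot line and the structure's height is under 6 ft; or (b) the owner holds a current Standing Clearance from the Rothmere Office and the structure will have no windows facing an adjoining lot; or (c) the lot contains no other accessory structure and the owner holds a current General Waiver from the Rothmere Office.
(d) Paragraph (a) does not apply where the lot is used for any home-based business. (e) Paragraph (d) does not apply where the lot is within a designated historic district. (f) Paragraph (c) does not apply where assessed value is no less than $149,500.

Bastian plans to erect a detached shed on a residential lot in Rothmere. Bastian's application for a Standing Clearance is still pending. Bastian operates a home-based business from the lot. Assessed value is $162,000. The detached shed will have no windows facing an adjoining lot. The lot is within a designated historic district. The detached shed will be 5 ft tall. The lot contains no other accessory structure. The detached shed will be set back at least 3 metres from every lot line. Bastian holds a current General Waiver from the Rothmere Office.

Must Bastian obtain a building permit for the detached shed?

No — exception (a) applies; Bastian does not need a building permit.

Exception (a)'s conditions are all satisfied: the setback is at least 3 m on every side; the structure's height is 5 ft, under the 6 ft limit. Considering the limiting provisions: (d) would limit (a) — a home-based business operates on the lot — but (e) sets (d) aside: (e) is triggered — the lot is in a historic district. Exception (a) stands.
Exception (b) does not apply: there is no Standing Clearance in force.
Exception (c): the lot has no other accessory structure; a current General Waiver is held — every condition holds. But: (f) operates against (c): assessed value is $162,000, meeting the $149,500 threshold. (c) is therefore removed.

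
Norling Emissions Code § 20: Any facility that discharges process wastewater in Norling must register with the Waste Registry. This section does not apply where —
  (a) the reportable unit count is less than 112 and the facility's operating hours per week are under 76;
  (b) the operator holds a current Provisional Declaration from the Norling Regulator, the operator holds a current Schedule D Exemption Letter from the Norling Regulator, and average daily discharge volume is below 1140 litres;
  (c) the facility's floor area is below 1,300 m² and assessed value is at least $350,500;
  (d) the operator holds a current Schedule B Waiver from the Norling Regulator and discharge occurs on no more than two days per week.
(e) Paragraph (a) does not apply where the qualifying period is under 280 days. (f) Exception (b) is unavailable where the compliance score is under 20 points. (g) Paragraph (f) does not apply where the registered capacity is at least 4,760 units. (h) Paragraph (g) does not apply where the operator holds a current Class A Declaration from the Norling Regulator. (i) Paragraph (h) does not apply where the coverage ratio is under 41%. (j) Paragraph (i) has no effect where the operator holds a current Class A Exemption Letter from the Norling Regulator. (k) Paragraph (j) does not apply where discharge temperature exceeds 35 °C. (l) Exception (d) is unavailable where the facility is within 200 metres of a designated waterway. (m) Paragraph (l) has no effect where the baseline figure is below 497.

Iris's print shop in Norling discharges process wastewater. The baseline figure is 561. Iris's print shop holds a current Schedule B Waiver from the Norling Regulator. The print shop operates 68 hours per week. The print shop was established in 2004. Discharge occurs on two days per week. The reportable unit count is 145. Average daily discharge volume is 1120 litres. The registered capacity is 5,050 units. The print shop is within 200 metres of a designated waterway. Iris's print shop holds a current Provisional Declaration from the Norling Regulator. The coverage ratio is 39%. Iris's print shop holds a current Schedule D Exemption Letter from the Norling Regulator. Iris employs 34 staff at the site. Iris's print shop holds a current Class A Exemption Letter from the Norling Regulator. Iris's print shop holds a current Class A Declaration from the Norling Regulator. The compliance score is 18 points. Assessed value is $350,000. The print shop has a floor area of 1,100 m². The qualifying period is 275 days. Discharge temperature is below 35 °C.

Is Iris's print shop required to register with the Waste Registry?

Yes — Iris's print shop must register with the Waste Registry.

Exception (a) does not apply: the reportable unit count is 145, not less than 112.
Exception (b) is satisfied on its face — a current Provisional Declaration is held; a current Schedule D Exemption Letter is held; average daily discharge volume is 1120 litres, below the 1140 litres limit. But applying paragraphs (f)–(k): (f) applies — the compliance score is 18 points, under the 20 points limit. (g) operates (the registered capacity is 5,050 units, meeting the 4,760 units threshold), but is set aside by (h): (h) is engaged — a current Class A Declaration is held. (i) would limit (h) — the coverage ratio is 39%, under the 41% limit — but (j) sets (i) aside: (j) applies — a current Class A Exemption Letter is held. (k) is inapplicable (discharge temperature is below 35 °C), so (j) stands. So (b) is unavailable.
Exception (c) does not apply: assessed value is $350,000, short of $350,500.
Exception (d) is satisfied on its face — a current Schedule B Waiver is held; discharge occurs on no more than two days per week. Turning to paragraphs (l)–(m): (l) operates against (d): the print shop is within 200 m of a designated waterway. (m), which would lift (l), is not engaged — the baseline figure is 561, not below 497. Exception (d) does not apply.
No exception applies. The general rule governs.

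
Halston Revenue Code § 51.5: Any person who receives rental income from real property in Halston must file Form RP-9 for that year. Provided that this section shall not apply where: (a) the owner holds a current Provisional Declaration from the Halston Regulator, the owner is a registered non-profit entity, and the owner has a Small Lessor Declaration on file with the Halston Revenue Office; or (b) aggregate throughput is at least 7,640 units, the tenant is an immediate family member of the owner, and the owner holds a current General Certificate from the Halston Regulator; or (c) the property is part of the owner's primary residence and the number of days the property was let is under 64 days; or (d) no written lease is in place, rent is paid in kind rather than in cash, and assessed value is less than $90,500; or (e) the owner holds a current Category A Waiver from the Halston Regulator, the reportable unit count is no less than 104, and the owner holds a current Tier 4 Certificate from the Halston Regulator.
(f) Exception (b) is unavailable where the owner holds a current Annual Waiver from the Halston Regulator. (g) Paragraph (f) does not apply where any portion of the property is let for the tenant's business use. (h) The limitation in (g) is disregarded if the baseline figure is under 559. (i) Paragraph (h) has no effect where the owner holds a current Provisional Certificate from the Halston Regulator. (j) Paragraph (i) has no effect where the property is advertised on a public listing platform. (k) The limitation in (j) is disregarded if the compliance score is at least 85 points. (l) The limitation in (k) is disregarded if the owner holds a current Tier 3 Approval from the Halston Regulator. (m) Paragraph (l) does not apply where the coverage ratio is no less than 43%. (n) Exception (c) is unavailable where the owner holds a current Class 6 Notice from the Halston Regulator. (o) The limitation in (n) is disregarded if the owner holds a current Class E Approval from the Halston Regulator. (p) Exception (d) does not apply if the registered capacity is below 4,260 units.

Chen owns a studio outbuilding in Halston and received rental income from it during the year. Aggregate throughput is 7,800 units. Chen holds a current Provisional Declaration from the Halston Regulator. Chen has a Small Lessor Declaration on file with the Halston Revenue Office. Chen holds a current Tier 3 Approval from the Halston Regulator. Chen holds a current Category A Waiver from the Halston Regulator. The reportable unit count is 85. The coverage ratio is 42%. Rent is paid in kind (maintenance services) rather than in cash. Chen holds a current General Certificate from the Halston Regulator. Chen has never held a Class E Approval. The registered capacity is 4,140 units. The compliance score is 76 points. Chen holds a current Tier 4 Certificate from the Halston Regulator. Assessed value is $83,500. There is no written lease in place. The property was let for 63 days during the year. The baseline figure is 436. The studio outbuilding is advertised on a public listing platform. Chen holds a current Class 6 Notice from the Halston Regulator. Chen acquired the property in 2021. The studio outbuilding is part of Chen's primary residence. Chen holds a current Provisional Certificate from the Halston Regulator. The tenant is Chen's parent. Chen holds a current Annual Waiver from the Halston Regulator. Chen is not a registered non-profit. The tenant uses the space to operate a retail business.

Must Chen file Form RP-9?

Exception (a) fails — Chen is not a registered non-profit.
Exception (b) is satisfied on its face — aggregate throughput is 7,800 units, meeting the 7,640 units threshold; the tenant is an immediate family member; a current General Certificate is held. Turning to paragraphs (f)–(m): (f) operates against (b): a current Annual Waiver is held. (g) applies (the space is let for business use), but is displaced by (h): (h) is engaged — the baseline figure is 436, under the 559 limit. (i) would limit (h) — a current Provisional Certificate is held — but (j) sets (i) aside: (j) operates against (i): the property is publicly advertised. (k), which would lift (j), does not operate here — the compliance score is 76 points, short of 85 points. (b) is therefore removed.
All of (c)'s requirements are met (the studio outbuilding is part of the primary residence; the number of days the property was let is 63 days, under the 64 days limit). But applying paragraphs (n)–(o): (n) operates against (c): a current Class 6 Notice is held. (o) is not engaged (the Class E Approval is not current), so (n) stands. Exception (c) does not apply.
All of (d)'s requirements are met (there is no written lease; rent is paid in kind; assessed value is $83,500, less than the $90,500 limit). However, paragraph (p) must be considered: (p) operates against (d): the registered capacity is 4,140 units, below the 4,260 units limit. So (d) is unavailable.
Exception (e) does not apply: the reportable unit count is 85, short of 104.
No exception applies. The general rule governs.

Yes — Chen must file Form RP-9.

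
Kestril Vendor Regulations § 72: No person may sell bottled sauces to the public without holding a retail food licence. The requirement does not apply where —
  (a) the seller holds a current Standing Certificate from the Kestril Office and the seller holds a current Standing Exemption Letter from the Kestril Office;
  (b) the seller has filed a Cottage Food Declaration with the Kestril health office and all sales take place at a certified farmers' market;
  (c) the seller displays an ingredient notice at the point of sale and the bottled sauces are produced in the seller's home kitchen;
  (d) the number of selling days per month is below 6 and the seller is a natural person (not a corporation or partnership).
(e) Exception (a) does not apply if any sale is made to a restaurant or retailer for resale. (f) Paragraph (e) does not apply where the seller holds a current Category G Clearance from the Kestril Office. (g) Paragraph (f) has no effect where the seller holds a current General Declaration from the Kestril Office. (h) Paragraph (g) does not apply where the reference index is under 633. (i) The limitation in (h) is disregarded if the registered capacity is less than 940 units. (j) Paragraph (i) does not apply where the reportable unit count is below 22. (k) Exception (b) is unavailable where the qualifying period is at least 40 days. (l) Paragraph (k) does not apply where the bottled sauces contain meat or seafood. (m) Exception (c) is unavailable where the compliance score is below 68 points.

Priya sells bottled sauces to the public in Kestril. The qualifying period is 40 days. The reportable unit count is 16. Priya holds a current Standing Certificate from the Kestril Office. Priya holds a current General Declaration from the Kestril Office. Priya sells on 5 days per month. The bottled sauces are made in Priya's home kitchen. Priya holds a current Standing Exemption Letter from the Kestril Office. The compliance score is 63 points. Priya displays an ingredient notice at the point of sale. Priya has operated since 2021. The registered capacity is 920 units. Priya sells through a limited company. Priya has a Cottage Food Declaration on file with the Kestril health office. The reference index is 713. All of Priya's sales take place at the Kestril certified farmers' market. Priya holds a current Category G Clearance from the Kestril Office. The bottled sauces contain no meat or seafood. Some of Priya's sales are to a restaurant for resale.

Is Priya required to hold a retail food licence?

All of (a)'s requirements are met (a current Standing Certificate is held; a current Standing Exemption Letter is held). However, paragraphs (e)–(j) must be considered: (e) is engaged — some sales are to a restaurant for resale. (f) would limit (e) — a current Category G Clearance is held — but (g) sets (f) aside: (g) operates against (f): a current General Declaration is held. (h), which would lift (g), is inapplicable — the reference index is 713, not under 633. Exception (a) does not apply.
Exception (b)'s conditions are all satisfied: a Cottage Food Declaration is on file; all sales are at a certified farmers' market. But: (k) operates — the qualifying period is 40 days, meeting the 40 days threshold. (l), which would lift (k), is not triggered — the bottled sauces contain no meat or seafood. (b) is therefore removed.
All of (c)'s requirements are met (an ingredient notice is displayed; the bottled sauces are home-kitchen produced). But applying paragraph (m): (m) operates against (c): the compliance score is 63 points, below the 68 points limit. So (c) is unavailable.
Exception (d) fails — the seller operates through a limited company.
Every exception is unavailable, so the rule governs.

Yes — Priya must hold a retail food licence.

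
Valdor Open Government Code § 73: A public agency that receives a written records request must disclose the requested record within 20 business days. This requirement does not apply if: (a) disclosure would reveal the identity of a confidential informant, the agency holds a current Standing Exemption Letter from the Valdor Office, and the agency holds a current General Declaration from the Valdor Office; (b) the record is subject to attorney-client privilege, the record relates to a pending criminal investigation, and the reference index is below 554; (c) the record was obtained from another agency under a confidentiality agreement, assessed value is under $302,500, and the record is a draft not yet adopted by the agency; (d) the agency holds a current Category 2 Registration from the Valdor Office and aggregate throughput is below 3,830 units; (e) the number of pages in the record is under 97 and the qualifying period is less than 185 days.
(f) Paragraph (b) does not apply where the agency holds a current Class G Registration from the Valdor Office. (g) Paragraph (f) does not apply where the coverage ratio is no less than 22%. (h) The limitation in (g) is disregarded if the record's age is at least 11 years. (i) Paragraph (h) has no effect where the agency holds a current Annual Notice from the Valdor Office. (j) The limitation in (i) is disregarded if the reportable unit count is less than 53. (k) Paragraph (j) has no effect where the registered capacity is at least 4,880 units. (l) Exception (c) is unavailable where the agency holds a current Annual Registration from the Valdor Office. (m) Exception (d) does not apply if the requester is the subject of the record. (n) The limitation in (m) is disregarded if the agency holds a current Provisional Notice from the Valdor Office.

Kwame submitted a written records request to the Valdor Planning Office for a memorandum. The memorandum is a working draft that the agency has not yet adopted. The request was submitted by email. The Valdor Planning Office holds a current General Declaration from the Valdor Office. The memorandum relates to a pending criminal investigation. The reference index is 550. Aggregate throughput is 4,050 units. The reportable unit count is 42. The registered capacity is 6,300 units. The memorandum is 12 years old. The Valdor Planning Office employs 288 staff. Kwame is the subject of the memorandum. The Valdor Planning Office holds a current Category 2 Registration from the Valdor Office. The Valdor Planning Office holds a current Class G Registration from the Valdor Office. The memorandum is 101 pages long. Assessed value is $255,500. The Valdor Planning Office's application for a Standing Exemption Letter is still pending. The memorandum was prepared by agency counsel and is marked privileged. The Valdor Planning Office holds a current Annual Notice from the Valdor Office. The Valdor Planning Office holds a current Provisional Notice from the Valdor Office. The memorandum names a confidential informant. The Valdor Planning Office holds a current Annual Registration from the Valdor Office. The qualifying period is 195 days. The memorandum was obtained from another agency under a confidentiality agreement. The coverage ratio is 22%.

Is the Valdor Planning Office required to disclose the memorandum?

Exception (a) does not apply: the Standing Exemption Letter is not current.
Exception (b)'s conditions are all satisfied: the memorandum is privileged; the memorandum relates to a pending investigation; the reference index is 550, below the 554 limit. Under paragraphs (f)–(k): (f) would limit (b) — a current Class G Registration is held — but (g) sets (f) aside: (g) operates against (f): the coverage ratio is 22%, meeting the 22% threshold. (h) operates (the record's age is 12 years, meeting the 11 years threshold), but is itself disapplied by (i): (i) operates against (h): a current Annual Notice is held. (j) would limit (i) — the reportable unit count is 42, less than the 53 limit — but (k) sets (j) aside: (k) operates against (j): the registered capacity is 6,300 units, meeting the 4,880 units threshold. Exception (b) stands.
Exception (c)'s conditions are all satisfied: the memorandum was obtained under a confidentiality agreement; assessed value is $255,500, under the $302,500 limit; the memorandum is an unadopted draft. But: (l) operates against (c): a current Annual Registration is held. So (c) is unavailable.
Exception (d) does not apply: aggregate throughput is 4,050 units, not below 3,830 units.
Exception (e) does not apply: the number of pages in the record is 101, not under 97.

No — exception (b) applies; the Valdor Planning Office is not required to disclose the memorandum.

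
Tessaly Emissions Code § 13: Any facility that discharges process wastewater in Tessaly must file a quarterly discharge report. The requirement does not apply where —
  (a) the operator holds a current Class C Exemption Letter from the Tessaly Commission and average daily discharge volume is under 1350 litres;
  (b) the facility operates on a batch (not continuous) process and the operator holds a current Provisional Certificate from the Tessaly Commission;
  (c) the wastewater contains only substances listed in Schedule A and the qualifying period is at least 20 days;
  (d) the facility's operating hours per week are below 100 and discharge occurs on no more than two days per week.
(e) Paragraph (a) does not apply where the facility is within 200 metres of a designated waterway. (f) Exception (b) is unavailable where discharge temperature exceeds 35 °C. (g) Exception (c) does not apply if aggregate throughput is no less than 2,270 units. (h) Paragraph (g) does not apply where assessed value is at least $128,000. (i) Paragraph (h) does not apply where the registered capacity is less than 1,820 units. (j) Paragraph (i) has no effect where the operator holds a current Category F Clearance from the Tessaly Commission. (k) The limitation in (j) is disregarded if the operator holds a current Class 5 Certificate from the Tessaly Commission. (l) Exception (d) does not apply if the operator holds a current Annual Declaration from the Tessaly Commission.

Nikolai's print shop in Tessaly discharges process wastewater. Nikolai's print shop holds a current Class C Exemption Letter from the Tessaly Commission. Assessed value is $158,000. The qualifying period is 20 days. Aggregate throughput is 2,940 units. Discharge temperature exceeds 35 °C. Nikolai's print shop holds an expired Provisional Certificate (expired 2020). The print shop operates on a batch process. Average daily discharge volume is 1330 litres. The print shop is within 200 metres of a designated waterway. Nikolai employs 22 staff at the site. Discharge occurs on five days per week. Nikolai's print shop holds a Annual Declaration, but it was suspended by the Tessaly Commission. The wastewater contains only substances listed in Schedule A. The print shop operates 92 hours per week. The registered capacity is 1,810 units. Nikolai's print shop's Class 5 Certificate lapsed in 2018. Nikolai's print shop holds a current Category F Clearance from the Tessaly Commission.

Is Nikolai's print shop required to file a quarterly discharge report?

No — exception (c) applies; Nikolai's print shop is not required to file a quarterly discharge report.

Exception (a)'s conditions are all satisfied: a current Class C Exemption Letter is held; average daily discharge volume is 1330 litres, under the 1350 litres limit. However, paragraph (e) must be considered: (e) operates against (a): the print shop is within 200 m of a designated waterway. (a) is therefore removed.
Exception (b) fails — the Provisional Certificate is not current.
Exception (c) is satisfied on its face — the wastewater is Schedule-A-only; the qualifying period is 20 days, meeting the 20 days threshold. As to paragraphs (g)–(k): (g) would limit (c) — aggregate throughput is 2,940 units, meeting the 2,270 units threshold — but (h) sets (g) aside: (h) operates against (g): assessed value is $158,000, meeting the $128,000 threshold. (i) applies (the registered capacity is 1,810 units, less than the 1,820 units limit), but yields to (j): (j) operates against (i): a current Category F Clearance is held. (k) does not operate here (the Class 5 Certificate is not current), so (j) stands. So (c) applies.
Exception (d) fails — discharge occurs on five days per week.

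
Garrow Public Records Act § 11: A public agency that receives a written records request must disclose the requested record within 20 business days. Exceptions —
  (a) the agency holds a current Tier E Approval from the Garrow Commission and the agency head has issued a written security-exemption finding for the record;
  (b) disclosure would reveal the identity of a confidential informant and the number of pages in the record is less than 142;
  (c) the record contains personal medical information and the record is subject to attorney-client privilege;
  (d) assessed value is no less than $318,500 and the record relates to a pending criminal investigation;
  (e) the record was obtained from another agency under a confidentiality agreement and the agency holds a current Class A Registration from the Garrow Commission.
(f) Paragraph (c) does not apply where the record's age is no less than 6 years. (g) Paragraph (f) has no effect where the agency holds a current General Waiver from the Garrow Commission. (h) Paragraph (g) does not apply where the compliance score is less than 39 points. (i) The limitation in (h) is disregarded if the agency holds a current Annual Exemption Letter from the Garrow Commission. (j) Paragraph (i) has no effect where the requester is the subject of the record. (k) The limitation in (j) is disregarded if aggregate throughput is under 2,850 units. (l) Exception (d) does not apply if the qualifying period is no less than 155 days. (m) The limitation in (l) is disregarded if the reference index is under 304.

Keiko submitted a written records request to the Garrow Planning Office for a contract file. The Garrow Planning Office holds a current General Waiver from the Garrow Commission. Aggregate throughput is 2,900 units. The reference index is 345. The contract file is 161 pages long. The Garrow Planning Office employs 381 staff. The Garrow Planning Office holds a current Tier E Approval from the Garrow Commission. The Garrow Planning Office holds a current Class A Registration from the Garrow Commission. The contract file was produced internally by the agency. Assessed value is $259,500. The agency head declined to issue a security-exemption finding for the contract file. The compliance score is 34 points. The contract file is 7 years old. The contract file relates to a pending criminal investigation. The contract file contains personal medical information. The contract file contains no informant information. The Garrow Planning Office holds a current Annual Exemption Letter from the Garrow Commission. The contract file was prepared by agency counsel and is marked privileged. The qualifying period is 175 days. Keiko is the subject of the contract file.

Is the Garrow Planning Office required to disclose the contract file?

Yes — the Garrow Planning Office must disclose the contract file.

Exception (a) fails — the agency head declined to issue a security-exemption finding.
Exception (b) does not apply: the contract file contains no informant information.
All of (c)'s requirements are met (the contract file contains personal medical information; the contract file is privileged). Turning to paragraphs (f)–(k): (f) operates against (c): the record's age is 7 years, meeting the 6 years threshold. (g) would limit (f) — a current General Waiver is held — but (h) sets (g) aside: (h) operates against (g): the compliance score is 34 points, less than the 39 points limit. (i) is engaged (a current Annual Exemption Letter is held), but is itself disapplied by (j): (j) is engaged — Keiko is the subject of the contract file. (k), which would lift (j), does not operate here — aggregate throughput is 2,900 units, not under 2,850 units. (c) is therefore removed.
Exception (d) requires that assessed value is no less than $318,500; but assessed value is $259,500, short of $318,500, so (d) is unavailable.
Exception (e) requires that the record was obtained from another agency under a confidentiality agreement; but the contract file was produced internally, so (e) is unavailable.
None of the exceptions is available; § 11 applies in full.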